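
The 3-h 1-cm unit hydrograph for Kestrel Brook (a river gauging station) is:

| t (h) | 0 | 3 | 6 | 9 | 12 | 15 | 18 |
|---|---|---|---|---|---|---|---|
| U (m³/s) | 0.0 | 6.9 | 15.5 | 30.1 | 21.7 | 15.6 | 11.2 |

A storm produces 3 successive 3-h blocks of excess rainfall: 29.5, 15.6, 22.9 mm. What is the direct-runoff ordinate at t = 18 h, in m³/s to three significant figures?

By discrete convolution, Q_j = Σ (P_i / 10 mm) · U_{j−i}.
At t = 18 h (j=6): Q = (29.5/10)·11.2 + (15.6/10)·15.6 + (22.9/10)·21.7 = 107 m³/s.

Q ≈ 107 m³/s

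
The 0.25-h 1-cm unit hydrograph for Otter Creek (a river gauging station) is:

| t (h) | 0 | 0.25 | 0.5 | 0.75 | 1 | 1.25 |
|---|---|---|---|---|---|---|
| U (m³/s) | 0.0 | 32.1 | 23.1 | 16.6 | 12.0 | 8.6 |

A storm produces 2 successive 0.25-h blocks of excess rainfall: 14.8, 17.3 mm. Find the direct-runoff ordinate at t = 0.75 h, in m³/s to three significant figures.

By discrete convolution, Q_j = Σ (P_i / 10 mm) · U_{j−i}.
At t = 0.75 h (j=3): Q = (14.8/10)·16.6 + (17.3/10)·23.1 = 64.5 m³/s.

Q ≈ 64.5 m³/s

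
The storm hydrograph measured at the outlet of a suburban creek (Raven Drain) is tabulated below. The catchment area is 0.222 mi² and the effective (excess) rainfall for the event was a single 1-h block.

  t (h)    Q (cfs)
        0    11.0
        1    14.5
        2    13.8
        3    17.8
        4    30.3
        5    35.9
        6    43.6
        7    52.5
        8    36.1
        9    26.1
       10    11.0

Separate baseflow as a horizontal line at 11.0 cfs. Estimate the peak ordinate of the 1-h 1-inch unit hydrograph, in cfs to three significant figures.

Direct runoff: 0.0, 3.5, 2.8, 6.8, 19.3, 24.9, 32.6, 41.5, 25.1, 15.1, 0.0 cfs; ΣQ_DR = 171.6 cfs, peak = 41.5 cfs.
Runoff depth d = ΣQ_DR·Δt / A = 171.6 × 3600 / (0.222 mi²) = 1.198 in.
The 1-inch UH is the DRH scaled by (1 in)/d, so U_p = 41.5 × 1/1.198 = 34.6 cfs.

U_p ≈ 34.6 cfs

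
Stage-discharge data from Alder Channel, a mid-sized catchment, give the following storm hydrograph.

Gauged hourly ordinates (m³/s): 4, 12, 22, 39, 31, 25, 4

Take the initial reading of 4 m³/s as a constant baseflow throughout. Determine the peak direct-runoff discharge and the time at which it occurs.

Q_p = 35.0 m³/s at t = 3 h

Subtracting baseflow gives direct-runoff ordinates: 0.0, 8.0, 18.0, 35.0, 27.0, 21.0, 0.0 m³/s.
The maximum is 35.0 m³/s, occurring at the reading for t = 3 h.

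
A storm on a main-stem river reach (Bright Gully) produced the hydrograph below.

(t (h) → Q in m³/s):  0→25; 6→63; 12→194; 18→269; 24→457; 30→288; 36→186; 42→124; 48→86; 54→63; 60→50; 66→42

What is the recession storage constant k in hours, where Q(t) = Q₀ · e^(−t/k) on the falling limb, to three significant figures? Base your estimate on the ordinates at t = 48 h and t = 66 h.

On the falling limb, Q drops from 86 to 42 m³/s between t = 48 h and t = 66 h (Δt = 18 h).
k = −Δt / ln(Q₂/Q₁) = −18 / ln(42/86) = 25.1 h.

k ≈ 25.1 h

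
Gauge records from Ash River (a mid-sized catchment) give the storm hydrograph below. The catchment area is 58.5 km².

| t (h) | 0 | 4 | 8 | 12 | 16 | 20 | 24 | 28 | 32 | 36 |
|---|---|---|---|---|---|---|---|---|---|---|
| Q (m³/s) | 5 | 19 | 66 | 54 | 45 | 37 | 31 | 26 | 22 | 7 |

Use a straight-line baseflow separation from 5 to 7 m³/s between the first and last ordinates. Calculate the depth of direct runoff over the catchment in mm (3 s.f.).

d ≈ 62.0 mm

Direct runoff: 0.00, 13.78, 60.56, 48.33, 39.11, 30.89, 24.67, 19.44, 15.22, 0.00 m³/s; ΣQ_DR = 252.0 m³/s.
V = ΣQ_DR · Δt = 252.0 × 14400 s = 3.629 × 10^6 m³.
Over A = 58.5 km², depth = V / A = 62.0 mm.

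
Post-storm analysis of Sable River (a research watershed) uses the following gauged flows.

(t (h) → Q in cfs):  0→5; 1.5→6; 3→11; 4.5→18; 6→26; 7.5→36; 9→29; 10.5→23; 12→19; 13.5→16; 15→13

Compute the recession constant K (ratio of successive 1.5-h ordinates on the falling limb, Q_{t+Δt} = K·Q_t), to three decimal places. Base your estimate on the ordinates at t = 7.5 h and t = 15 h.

Using the recession-limb readings at t = 7.5 h and t = 15 h: Q falls from 36 to 13 cfs over 5 intervals.
K = (Q₂/Q₁)^(1/5) = (13/36)^(1/5) = 0.816.

K ≈ 0.816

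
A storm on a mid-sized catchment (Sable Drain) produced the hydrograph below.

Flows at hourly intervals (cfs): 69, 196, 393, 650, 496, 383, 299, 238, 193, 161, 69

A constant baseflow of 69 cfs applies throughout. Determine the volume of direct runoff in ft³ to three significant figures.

Direct-runoff ordinates (Q − Q_b): 0.0, 127.0, 324.0, 581.0, 427.0, 314.0, 230.0, 169.0, 124.0, 92.0, 0.0 cfs.
ΣQ_DR = 2388 cfs.
With Δt = 1 h = 3600 s, V = ΣQ_DR · Δt = 2388 × 3600 = 8.60 × 10^6 ft³.

V ≈ 8.60 × 10^6 ft³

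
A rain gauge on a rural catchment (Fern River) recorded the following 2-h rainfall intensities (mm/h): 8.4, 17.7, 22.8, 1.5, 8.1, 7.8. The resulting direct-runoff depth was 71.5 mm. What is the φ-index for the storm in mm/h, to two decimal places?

φ ≈ 5.81 mm/h

Only the 5 blocks with intensity above φ contribute runoff: 8.4, 17.7, 22.8, 8.1, 7.8 mm/h.
Σ(I−φ)·Δt = d  ⇒  (8.4+17.7+22.8+8.1+7.8 − 5φ)·2 = 71.5
φ = (64.80 − 71.5/2) / 5 = 5.81 mm/h.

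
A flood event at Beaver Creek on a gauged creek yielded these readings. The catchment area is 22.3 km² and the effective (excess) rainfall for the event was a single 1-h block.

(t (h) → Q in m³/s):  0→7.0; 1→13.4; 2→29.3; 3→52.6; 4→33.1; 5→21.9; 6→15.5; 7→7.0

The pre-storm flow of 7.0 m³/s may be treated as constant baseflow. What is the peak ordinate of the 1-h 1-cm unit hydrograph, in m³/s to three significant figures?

Direct runoff: 0.0, 6.4, 22.3, 45.6, 26.1, 14.9, 8.5, 0.0 m³/s; ΣQ_DR = 123.8 m³/s, peak = 45.6 m³/s.
Runoff depth d = ΣQ_DR·Δt / A = 123.8 × 3600 / (22.3 km²) = 19.99 mm.
The 1-cm UH is the DRH scaled by (10 mm)/d, so U_p = 45.6 × 10/19.99 = 22.8 m³/s.

U_p ≈ 22.8 m³/s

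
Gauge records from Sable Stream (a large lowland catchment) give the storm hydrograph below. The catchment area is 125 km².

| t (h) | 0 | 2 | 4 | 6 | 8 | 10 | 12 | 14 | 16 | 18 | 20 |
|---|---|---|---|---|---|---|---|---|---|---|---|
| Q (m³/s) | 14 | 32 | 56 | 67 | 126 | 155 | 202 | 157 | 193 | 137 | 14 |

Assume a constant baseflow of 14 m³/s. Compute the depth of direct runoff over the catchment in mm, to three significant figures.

d ≈ 57.5 mm

Direct runoff: 0.0, 18.0, 42.0, 53.0, 112.0, 141.0, 188.0, 143.0, 179.0, 123.0, 0.0 m³/s; ΣQ_DR = 999.0 m³/s.
V = ΣQ_DR · Δt = 999.0 × 7200 s = 7.193 × 10^6 m³.
Over A = 125 km², depth = V / A = 57.5 mm.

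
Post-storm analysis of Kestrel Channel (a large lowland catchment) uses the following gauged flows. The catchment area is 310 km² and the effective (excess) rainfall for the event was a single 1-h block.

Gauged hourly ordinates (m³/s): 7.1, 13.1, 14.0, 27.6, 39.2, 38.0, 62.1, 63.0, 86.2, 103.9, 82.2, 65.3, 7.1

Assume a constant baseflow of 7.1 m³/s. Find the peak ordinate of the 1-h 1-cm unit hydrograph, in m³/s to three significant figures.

Direct runoff: 0.0, 6.0, 6.9, 20.5, 32.1, 30.9, 55.0, 55.9, 79.1, 96.8, 75.1, 58.2, 0.0 m³/s; ΣQ_DR = 516.5 m³/s, peak = 96.8 m³/s.
Runoff depth d = ΣQ_DR·Δt / A = 516.5 × 3600 / (310 km²) = 5.998 mm.
The 1-cm UH is the DRH scaled by (10 mm)/d, so U_p = 96.8 × 10/5.998 = 161 m³/s.

U_p ≈ 161 m³/s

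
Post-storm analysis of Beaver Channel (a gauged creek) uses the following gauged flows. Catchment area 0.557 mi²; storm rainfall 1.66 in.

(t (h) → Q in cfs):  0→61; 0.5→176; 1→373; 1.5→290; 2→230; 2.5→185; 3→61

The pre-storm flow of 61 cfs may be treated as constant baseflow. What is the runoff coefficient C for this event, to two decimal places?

C ≈ 0.80

ΣQ_DR = 949.0 cfs; V = ΣQ_DR·Δt = 1.708 × 10^6 ft³.
Runoff depth d = V / A = 1.320 in.
C = d / P = 1.320 / 1.66 = 0.80.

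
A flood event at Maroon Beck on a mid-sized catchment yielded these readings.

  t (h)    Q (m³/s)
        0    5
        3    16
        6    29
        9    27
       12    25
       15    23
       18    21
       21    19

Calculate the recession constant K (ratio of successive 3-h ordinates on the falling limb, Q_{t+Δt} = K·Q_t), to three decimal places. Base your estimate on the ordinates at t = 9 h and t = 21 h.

K ≈ 0.916

Using the recession-limb readings at t = 9 h and t = 21 h: Q falls from 27 to 19 m³/s over 4 intervals.
K = (Q₂/Q₁)^(1/4) = (19/27)^(1/4) = 0.916.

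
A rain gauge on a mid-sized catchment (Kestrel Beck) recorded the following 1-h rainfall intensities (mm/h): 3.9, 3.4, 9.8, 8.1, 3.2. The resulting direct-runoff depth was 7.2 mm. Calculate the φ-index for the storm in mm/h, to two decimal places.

φ ≈ 5.35 mm/h

Only the 2 blocks with intensity above φ contribute runoff: 9.8, 8.1 mm/h.
Σ(I−φ)·Δt = d  ⇒  (9.8+8.1 − 2φ)·1 = 7.2
φ = (17.90 − 7.2/1) / 2 = 5.35 mm/h.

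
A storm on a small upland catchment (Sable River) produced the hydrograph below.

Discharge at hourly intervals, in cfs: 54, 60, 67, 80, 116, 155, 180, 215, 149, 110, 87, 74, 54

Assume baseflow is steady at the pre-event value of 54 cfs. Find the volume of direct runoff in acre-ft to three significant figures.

Direct-runoff ordinates (Q − Q_b): 0.0, 6.0, 13.0, 26.0, 62.0, 101.0, 126.0, 161.0, 95.0, 56.0, 33.0, 20.0, 0.0 cfs.
ΣQ_DR = 699.0 cfs.
With Δt = 1 h = 3600 s, V = ΣQ_DR · Δt = 699.0 × 3600 = 2.52 × 10^6 ft³ = 57.8 acre-ft.

V ≈ 57.8 acre-ft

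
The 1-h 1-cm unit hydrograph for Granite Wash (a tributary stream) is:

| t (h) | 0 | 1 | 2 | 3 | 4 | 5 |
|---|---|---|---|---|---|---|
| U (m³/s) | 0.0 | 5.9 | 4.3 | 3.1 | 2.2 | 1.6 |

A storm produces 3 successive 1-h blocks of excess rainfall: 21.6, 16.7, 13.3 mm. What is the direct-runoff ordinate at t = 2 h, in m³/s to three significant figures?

Q ≈ 19.1 m³/s

By discrete convolution, Q_j = Σ (P_i / 10 mm) · U_{j−i}.
At t = 2 h (j=2): Q = (21.6/10)·4.3 + (16.7/10)·5.9 + (13.3/10)·0.0 = 19.1 m³/s.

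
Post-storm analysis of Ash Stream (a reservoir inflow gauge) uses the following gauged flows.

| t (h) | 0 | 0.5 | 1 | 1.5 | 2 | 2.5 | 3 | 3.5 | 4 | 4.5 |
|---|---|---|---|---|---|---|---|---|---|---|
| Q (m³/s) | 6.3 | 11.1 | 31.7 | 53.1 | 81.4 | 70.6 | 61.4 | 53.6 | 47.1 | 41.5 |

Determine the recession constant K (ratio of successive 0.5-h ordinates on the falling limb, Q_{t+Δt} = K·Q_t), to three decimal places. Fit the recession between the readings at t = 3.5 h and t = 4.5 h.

K ≈ 0.880

Using the recession-limb readings at t = 3.5 h and t = 4.5 h: Q falls from 53.6 to 41.5 m³/s over 2 intervals.
K = (Q₂/Q₁)^(1/2) = (41.5/53.6)^(1/2) = 0.880.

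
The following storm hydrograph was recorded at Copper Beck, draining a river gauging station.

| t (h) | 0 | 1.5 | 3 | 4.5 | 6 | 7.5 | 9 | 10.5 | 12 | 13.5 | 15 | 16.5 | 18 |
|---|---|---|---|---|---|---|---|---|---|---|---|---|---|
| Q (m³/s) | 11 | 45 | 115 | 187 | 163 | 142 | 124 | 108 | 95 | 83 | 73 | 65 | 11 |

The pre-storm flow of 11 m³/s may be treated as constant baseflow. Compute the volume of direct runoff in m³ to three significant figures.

V ≈ 5.83 × 10^6 m³

Direct-runoff ordinates (Q − Q_b): 0.0, 34.0, 104.0, 176.0, 152.0, 131.0, 113.0, 97.0, 84.0, 72.0, 62.0, 54.0, 0.0 m³/s.
ΣQ_DR = 1079 m³/s.
With Δt = 1.5 h = 5400 s, V = ΣQ_DR · Δt = 1079 × 5400 = 5.83 × 10^6 m³.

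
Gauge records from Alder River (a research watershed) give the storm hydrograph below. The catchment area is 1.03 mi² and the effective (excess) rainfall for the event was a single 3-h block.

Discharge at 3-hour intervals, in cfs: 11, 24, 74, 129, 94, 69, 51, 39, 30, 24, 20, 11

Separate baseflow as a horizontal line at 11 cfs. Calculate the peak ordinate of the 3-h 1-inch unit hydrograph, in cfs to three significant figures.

Direct runoff: 0.0, 13.0, 63.0, 118.0, 83.0, 58.0, 40.0, 28.0, 19.0, 13.0, 9.0, 0.0 cfs; ΣQ_DR = 444.0 cfs, peak = 118.0 cfs.
Runoff depth d = ΣQ_DR·Δt / A = 444.0 × 10800 / (1.03 mi²) = 2.004 in.
The 1-inch UH is the DRH scaled by (1 in)/d, so U_p = 118.0 × 1/2.004 = 58.9 cfs.

U_p ≈ 58.9 cfs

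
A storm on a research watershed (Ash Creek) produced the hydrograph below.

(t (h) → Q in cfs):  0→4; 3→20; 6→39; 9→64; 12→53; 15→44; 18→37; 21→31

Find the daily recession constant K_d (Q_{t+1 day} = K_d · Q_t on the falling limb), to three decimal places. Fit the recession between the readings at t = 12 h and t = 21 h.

K_d ≈ 0.239

Between t = 12 h and t = 21 h the flow falls from 53 to 31 cfs over 3×3 h = 9 h.
Per-interval ratio K = (31/53)^(1/3) = 0.8363; K_d = K^(24/3) = 0.239.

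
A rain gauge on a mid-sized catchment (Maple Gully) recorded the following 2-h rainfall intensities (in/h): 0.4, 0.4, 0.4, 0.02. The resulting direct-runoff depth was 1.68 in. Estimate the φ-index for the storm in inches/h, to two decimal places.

φ ≈ 0.12 in/h

Only the 3 blocks with intensity above φ contribute runoff: 0.4, 0.4, 0.4 in/h.
Σ(I−φ)·Δt = d  ⇒  (0.4+0.4+0.4 − 3φ)·2 = 1.68
φ = (1.200 − 1.68/2) / 3 = 0.12 in/h.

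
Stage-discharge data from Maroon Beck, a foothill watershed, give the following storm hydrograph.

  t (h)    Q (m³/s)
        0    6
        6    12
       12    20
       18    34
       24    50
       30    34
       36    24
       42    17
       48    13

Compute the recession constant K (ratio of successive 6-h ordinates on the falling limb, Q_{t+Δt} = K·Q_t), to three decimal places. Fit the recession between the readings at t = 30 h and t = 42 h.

K ≈ 0.707

Using the recession-limb readings at t = 30 h and t = 42 h: Q falls from 34 to 17 m³/s over 2 intervals.
K = (Q₂/Q₁)^(1/2) = (17/34)^(1/2) = 0.707.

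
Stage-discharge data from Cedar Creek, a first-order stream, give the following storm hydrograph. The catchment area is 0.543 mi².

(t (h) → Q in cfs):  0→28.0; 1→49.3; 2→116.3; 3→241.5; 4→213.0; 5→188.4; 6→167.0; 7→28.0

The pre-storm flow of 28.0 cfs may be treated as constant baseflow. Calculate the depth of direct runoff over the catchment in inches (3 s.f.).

d ≈ 2.30 in

Direct runoff: 0.0, 21.3, 88.3, 213.5, 185.0, 160.4, 139.0, 0.0 cfs; ΣQ_DR = 807.5 cfs.
V = ΣQ_DR · Δt = 807.5 × 3600 s = 2.907 × 10^6 ft³.
Over A = 0.543 mi², depth = V / A = 2.30 in.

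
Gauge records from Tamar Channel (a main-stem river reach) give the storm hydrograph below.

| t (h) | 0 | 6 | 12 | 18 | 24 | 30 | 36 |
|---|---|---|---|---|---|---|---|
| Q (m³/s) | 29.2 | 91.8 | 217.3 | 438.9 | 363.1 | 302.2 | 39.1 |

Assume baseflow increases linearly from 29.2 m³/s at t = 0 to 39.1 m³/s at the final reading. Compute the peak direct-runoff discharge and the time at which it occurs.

Q_p = 404.75 m³/s at t = 18 h

Subtracting baseflow gives direct-runoff ordinates: 0.00, 60.95, 184.80, 404.75, 327.30, 264.75, 0.00 m³/s.
The maximum is 404.75 m³/s, occurring at the reading for t = 18 h.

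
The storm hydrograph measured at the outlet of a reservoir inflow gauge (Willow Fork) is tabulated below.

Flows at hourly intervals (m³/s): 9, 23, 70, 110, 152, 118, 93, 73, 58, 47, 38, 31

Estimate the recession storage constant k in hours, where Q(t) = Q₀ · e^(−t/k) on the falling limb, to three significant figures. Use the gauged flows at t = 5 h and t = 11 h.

k ≈ 4.49 h

On the falling limb, Q drops from 118 to 31 m³/s between t = 5 h and t = 11 h (Δt = 6 h).
k = −Δt / ln(Q₂/Q₁) = −6 / ln(31/118) = 4.49 h.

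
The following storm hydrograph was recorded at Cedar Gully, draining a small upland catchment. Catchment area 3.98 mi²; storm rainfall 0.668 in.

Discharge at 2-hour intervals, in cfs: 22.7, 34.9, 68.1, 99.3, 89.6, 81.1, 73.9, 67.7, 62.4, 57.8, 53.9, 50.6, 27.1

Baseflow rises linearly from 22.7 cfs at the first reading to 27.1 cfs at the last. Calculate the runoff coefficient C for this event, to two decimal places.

ΣQ_DR = 465.4 cfs; V = ΣQ_DR·Δt = 3.351 × 10^6 ft³.
Runoff depth d = V / A = 0.3624 in.
C = d / P = 0.3624 / 0.668 = 0.54.

C ≈ 0.54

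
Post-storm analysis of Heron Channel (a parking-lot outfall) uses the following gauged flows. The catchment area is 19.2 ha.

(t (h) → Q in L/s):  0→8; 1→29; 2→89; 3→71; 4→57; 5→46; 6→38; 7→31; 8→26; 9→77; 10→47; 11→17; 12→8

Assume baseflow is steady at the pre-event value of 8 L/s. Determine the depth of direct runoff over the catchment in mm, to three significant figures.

d ≈ 8.25 mm

Direct runoff: 0.0, 21.0, 81.0, 63.0, 49.0, 38.0, 30.0, 23.0, 18.0, 69.0, 39.0, 9.0, 0.0 L/s; ΣQ_DR = 440.0 L/s.
V = ΣQ_DR · Δt = 440.0 × 3600 s = 1.584 × 10^6 L.
Over A = 19.2 ha, depth = V / A = 8.25 mm.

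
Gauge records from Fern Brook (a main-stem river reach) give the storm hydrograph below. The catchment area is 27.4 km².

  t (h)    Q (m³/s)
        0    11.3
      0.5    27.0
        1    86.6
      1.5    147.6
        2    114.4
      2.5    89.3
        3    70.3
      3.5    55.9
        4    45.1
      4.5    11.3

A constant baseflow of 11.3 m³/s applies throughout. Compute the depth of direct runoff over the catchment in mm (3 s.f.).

Direct runoff: 0.0, 15.7, 75.3, 136.3, 103.1, 78.0, 59.0, 44.6, 33.8, 0.0 m³/s; ΣQ_DR = 545.8 m³/s.
V = ΣQ_DR · Δt = 545.8 × 1800 s = 9.824 × 10^5 m³.
Over A = 27.4 km², depth = V / A = 35.9 mm.

d ≈ 35.9 mm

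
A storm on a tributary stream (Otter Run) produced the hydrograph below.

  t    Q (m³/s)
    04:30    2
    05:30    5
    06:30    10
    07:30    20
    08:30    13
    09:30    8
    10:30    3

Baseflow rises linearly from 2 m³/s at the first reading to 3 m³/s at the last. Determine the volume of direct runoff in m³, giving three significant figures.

Direct-runoff ordinates (Q − Q_b): 0.00, 2.83, 7.67, 17.50, 10.33, 5.17, 0.00 m³/s.
ΣQ_DR = 43.50 m³/s.
With Δt = 1 h = 3600 s, V = ΣQ_DR · Δt = 43.50 × 3600 = 1.57 × 10^5 m³.

V ≈ 1.57 × 10^5 m³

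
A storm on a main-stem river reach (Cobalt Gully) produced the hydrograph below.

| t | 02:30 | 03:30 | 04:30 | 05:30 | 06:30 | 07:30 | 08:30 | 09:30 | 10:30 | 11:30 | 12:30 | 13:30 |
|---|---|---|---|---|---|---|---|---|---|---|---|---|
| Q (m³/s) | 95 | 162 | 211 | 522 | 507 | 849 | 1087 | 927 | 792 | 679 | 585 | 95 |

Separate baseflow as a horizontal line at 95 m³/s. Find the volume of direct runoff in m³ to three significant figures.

Direct-runoff ordinates (Q − Q_b): 0.0, 67.0, 116.0, 427.0, 412.0, 754.0, 992.0, 832.0, 697.0, 584.0, 490.0, 0.0 m³/s.
ΣQ_DR = 5371 m³/s.
With Δt = 1 h = 3600 s, V = ΣQ_DR · Δt = 5371 × 3600 = 1.93 × 10^7 m³.

V ≈ 1.93 × 10^7 m³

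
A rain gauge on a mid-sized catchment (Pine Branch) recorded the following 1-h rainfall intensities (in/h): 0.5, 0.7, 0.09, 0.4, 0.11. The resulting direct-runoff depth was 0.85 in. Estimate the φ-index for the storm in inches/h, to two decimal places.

Only the 3 blocks with intensity above φ contribute runoff: 0.5, 0.7, 0.4 in/h.
Σ(I−φ)·Δt = d  ⇒  (0.5+0.7+0.4 − 3φ)·1 = 0.85
φ = (1.600 − 0.85/1) / 3 = 0.25 in/h.

φ ≈ 0.25 in/h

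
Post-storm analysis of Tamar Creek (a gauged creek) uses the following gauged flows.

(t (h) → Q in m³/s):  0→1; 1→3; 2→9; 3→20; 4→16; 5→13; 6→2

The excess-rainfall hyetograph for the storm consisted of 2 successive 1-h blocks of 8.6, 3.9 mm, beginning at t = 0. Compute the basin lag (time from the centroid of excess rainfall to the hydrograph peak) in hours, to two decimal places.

Centroid of excess rainfall: t_c = Σ P_i·t̄_i / ΣP_i = 0.8120 h (block centres at 0.5, 1.5 h).
Hydrograph peak occurs at t = 3 h, so basin lag t_L = 3 − 0.8120 = 2.19 h.

t_L ≈ 2.19 h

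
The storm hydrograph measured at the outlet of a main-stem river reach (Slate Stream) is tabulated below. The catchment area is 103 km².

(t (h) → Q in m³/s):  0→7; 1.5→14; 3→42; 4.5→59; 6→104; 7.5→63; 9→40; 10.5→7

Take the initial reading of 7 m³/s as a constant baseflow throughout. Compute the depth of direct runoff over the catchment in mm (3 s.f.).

Direct runoff: 0.0, 7.0, 35.0, 52.0, 97.0, 56.0, 33.0, 0.0 m³/s; ΣQ_DR = 280.0 m³/s.
V = ΣQ_DR · Δt = 280.0 × 5400 s = 1.512 × 10^6 m³.
Over A = 103 km², depth = V / A = 14.7 mm.

d ≈ 14.7 mm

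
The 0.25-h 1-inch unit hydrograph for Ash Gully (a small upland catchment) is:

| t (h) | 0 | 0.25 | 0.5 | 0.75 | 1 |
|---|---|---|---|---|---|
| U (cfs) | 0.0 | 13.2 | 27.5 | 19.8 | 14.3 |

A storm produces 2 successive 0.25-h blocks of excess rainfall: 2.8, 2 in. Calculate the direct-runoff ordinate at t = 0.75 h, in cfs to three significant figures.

Q ≈ 110 cfs

By discrete convolution, Q_j = Σ (P_i / 1 in) · U_{j−i}.
At t = 0.75 h (j=3): Q = (2.8/1)·19.8 + (2/1)·27.5 = 110 cfs.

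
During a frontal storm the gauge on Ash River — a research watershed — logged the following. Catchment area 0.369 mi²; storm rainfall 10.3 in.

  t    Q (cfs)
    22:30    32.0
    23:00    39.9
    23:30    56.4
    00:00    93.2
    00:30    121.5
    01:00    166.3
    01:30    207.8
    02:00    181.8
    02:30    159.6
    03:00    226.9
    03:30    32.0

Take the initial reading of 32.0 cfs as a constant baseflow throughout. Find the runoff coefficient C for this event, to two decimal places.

C ≈ 0.20

ΣQ_DR = 965.4 cfs; V = ΣQ_DR·Δt = 1.738 × 10^6 ft³.
Runoff depth d = V / A = 2.027 in.
C = d / P = 2.027 / 10.3 = 0.20.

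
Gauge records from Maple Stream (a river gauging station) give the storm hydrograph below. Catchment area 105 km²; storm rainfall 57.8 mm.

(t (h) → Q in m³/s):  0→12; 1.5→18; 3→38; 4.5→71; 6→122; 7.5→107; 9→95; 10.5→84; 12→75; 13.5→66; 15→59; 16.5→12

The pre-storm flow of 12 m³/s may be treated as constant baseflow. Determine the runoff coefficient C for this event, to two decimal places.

C ≈ 0.55

ΣQ_DR = 615.0 m³/s; V = ΣQ_DR·Δt = 3.321 × 10^6 m³.
Runoff depth d = V / A = 31.63 mm.
C = d / P = 31.63 / 57.8 = 0.55.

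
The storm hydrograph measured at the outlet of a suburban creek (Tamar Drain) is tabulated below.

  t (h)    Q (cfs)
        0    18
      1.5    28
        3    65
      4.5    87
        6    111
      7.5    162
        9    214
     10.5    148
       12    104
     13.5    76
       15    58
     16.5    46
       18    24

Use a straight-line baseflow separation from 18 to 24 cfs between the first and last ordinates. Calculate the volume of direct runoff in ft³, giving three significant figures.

Direct-runoff ordinates (Q − Q_b): 0.00, 9.50, 46.00, 67.50, 91.00, 141.50, 193.00, 126.50, 82.00, 53.50, 35.00, 22.50, 0.00 cfs.
ΣQ_DR = 868.0 cfs.
With Δt = 1.5 h = 5400 s, V = ΣQ_DR · Δt = 868.0 × 5400 = 4.69 × 10^6 ft³.

V ≈ 4.69 × 10^6 ft³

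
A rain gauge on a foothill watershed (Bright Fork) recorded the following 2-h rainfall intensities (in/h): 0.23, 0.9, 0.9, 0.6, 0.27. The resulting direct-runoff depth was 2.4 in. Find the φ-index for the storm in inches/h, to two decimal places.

φ ≈ 0.40 in/h

Only the 3 blocks with intensity above φ contribute runoff: 0.9, 0.9, 0.6 in/h.
Σ(I−φ)·Δt = d  ⇒  (0.9+0.9+0.6 − 3φ)·2 = 2.4
φ = (2.400 − 2.4/2) / 3 = 0.40 in/h.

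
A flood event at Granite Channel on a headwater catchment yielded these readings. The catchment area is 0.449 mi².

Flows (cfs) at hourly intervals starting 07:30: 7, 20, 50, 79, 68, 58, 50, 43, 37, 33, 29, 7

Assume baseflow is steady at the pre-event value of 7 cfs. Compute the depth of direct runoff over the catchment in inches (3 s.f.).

Direct runoff: 0.0, 13.0, 43.0, 72.0, 61.0, 51.0, 43.0, 36.0, 30.0, 26.0, 22.0, 0.0 cfs; ΣQ_DR = 397.0 cfs.
V = ΣQ_DR · Δt = 397.0 × 3600 s = 1.429 × 10^6 ft³.
Over A = 0.449 mi², depth = V / A = 1.37 in.

d ≈ 1.37 in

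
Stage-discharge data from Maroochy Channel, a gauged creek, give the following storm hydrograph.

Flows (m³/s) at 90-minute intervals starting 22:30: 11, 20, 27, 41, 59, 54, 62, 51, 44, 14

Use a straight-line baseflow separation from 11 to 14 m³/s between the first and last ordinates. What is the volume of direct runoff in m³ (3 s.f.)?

Direct-runoff ordinates (Q − Q_b): 0.00, 8.67, 15.33, 29.00, 46.67, 41.33, 49.00, 37.67, 30.33, 0.00 m³/s.
ΣQ_DR = 258.0 m³/s.
With Δt = 1.5 h = 5400 s, V = ΣQ_DR · Δt = 258.0 × 5400 = 1.39 × 10^6 m³.

V ≈ 1.39 × 10^6 m³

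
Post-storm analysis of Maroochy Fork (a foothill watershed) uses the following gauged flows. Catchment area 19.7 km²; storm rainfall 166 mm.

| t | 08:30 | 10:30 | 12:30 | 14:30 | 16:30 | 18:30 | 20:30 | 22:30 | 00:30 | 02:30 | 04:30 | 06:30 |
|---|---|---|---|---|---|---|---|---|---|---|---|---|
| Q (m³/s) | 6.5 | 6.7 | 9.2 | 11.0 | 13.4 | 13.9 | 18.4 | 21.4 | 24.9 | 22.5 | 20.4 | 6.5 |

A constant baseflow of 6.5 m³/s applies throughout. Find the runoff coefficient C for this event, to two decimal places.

ΣQ_DR = 96.80 m³/s; V = ΣQ_DR·Δt = 6.970 × 10^5 m³.
Runoff depth d = V / A = 35.38 mm.
C = d / P = 35.38 / 166 = 0.21.

C ≈ 0.21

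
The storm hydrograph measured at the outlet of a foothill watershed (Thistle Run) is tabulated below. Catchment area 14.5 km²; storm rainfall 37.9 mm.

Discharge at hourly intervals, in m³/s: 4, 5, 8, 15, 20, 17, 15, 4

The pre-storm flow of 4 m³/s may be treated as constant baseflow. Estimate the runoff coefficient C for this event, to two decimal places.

C ≈ 0.37

ΣQ_DR = 56.00 m³/s; V = ΣQ_DR·Δt = 2.016 × 10^5 m³.
Runoff depth d = V / A = 13.90 mm.
C = d / P = 13.90 / 37.9 = 0.37.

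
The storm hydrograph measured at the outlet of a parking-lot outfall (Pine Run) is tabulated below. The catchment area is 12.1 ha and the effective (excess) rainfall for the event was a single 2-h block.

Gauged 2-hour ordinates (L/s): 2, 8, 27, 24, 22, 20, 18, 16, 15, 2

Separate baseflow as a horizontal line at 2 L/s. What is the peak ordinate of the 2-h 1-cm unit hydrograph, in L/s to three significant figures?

Direct runoff: 0.0, 6.0, 25.0, 22.0, 20.0, 18.0, 16.0, 14.0, 13.0, 0.0 L/s; ΣQ_DR = 134.0 L/s, peak = 25.0 L/s.
Runoff depth d = ΣQ_DR·Δt / A = 134.0 × 7200 / (12.1 ha) = 7.974 mm.
The 1-cm UH is the DRH scaled by (10 mm)/d, so U_p = 25.0 × 10/7.974 = 31.4 L/s.

U_p ≈ 31.4 L/s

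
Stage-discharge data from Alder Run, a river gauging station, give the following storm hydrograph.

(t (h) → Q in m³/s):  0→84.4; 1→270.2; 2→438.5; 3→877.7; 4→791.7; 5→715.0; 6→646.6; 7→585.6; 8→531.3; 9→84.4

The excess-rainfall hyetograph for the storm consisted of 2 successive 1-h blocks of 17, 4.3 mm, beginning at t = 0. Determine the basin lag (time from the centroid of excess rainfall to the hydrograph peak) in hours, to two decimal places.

t_L ≈ 2.30 h

Centroid of excess rainfall: t_c = Σ P_i·t̄_i / ΣP_i = 0.7019 h (block centres at 0.5, 1.5 h).
Hydrograph peak occurs at t = 3 h, so basin lag t_L = 3 − 0.7019 = 2.30 h.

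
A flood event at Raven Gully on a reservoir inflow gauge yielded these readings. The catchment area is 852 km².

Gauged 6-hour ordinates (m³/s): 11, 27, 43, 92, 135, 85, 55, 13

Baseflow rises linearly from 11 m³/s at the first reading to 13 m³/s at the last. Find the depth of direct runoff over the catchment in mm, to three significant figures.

d ≈ 9.25 mm

Direct runoff: 0.00, 15.71, 31.43, 80.14, 122.86, 72.57, 42.29, 0.00 m³/s; ΣQ_DR = 365.0 m³/s.
V = ΣQ_DR · Δt = 365.0 × 21600 s = 7.884 × 10^6 m³.
Over A = 852 km², depth = V / A = 9.25 mm.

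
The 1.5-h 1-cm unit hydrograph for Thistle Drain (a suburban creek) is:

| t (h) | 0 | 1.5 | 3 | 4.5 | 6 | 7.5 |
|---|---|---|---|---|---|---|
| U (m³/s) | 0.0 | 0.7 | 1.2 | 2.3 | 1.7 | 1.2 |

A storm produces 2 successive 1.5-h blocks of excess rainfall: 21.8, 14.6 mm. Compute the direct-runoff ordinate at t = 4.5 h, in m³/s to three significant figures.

By discrete convolution, Q_j = Σ (P_i / 10 mm) · U_{j−i}.
At t = 4.5 h (j=3): Q = (21.8/10)·2.3 + (14.6/10)·1.2 = 6.77 m³/s.

Q ≈ 6.77 m³/s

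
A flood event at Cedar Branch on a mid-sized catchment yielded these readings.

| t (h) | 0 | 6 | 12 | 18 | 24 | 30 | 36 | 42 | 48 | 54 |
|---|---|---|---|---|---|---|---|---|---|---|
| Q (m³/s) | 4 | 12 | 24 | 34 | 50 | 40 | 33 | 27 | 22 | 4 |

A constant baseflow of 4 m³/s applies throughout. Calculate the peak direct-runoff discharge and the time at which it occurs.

Subtracting baseflow gives direct-runoff ordinates: 0.0, 8.0, 20.0, 30.0, 46.0, 36.0, 29.0, 23.0, 18.0, 0.0 m³/s.
The maximum is 46.0 m³/s, occurring at the reading for t = 24 h.

Q_p = 46.0 m³/s at t = 24 h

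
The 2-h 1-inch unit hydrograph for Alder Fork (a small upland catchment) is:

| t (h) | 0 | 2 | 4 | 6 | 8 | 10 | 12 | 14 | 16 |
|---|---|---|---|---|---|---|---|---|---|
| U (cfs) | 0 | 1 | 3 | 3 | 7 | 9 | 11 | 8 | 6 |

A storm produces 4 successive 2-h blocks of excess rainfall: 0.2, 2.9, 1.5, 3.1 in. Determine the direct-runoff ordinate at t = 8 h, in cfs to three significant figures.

Q ≈ 17.7 cfs

By discrete convolution, Q_j = Σ (P_i / 1 in) · U_{j−i}.
At t = 8 h (j=4): Q = (0.2/1)·7 + (2.9/1)·3 + (1.5/1)·3 + (3.1/1)·1 = 17.7 cfs.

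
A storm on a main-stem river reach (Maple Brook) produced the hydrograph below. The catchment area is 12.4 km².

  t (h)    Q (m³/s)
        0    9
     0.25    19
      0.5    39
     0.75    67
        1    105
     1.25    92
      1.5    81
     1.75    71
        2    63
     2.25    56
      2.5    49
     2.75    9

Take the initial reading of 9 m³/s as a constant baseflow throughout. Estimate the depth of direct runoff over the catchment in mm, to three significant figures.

d ≈ 40.1 mm

Direct runoff: 0.0, 10.0, 30.0, 58.0, 96.0, 83.0, 72.0, 62.0, 54.0, 47.0, 40.0, 0.0 m³/s; ΣQ_DR = 552.0 m³/s.
V = ΣQ_DR · Δt = 552.0 × 900 s = 4.968 × 10^5 m³.
Over A = 12.4 km², depth = V / A = 40.1 mm.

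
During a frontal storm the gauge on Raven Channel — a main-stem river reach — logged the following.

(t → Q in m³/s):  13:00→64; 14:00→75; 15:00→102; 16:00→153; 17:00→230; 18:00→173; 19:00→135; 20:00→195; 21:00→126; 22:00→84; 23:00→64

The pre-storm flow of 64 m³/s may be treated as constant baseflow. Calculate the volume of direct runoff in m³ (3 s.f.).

V ≈ 2.51 × 10^6 m³

Direct-runoff ordinates (Q − Q_b): 0.0, 11.0, 38.0, 89.0, 166.0, 109.0, 71.0, 131.0, 62.0, 20.0, 0.0 m³/s.
ΣQ_DR = 697.0 m³/s.
With Δt = 1 h = 3600 s, V = ΣQ_DR · Δt = 697.0 × 3600 = 2.51 × 10^6 m³.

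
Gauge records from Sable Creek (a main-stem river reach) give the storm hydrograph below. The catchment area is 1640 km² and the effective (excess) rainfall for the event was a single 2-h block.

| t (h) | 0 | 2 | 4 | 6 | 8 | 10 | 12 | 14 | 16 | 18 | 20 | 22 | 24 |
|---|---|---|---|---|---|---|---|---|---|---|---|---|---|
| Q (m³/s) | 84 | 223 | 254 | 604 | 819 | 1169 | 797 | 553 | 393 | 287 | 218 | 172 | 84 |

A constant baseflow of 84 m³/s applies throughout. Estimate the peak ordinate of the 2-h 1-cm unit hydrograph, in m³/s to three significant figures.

U_p ≈ 541 m³/s

Direct runoff: 0.0, 139.0, 170.0, 520.0, 735.0, 1085.0, 713.0, 469.0, 309.0, 203.0, 134.0, 88.0, 0.0 m³/s; ΣQ_DR = 4565 m³/s, peak = 1085.0 m³/s.
Runoff depth d = ΣQ_DR·Δt / A = 4565 × 7200 / (1640 km²) = 20.04 mm.
The 1-cm UH is the DRH scaled by (10 mm)/d, so U_p = 1085.0 × 10/20.04 = 541 m³/s.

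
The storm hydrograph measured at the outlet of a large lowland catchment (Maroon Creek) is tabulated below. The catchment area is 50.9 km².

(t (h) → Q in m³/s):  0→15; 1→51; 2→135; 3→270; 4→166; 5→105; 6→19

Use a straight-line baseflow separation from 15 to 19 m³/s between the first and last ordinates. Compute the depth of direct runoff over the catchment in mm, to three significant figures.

Direct runoff: 0.00, 35.33, 118.67, 253.00, 148.33, 86.67, 0.00 m³/s; ΣQ_DR = 642.0 m³/s.
V = ΣQ_DR · Δt = 642.0 × 3600 s = 2.311 × 10^6 m³.
Over A = 50.9 km², depth = V / A = 45.4 mm.

d ≈ 45.4 mm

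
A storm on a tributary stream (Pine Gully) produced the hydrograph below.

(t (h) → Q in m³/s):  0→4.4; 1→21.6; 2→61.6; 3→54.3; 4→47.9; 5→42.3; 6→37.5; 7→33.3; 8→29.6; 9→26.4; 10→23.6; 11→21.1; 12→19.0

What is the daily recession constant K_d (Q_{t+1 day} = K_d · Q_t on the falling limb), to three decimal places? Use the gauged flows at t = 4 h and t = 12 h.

Between t = 4 h and t = 12 h the flow falls from 47.9 to 19.0 m³/s over 8×1 h = 8 h.
Per-interval ratio K = (19.0/47.9)^(1/8) = 0.8908; K_d = K^(24/1) = 0.062.

K_d ≈ 0.062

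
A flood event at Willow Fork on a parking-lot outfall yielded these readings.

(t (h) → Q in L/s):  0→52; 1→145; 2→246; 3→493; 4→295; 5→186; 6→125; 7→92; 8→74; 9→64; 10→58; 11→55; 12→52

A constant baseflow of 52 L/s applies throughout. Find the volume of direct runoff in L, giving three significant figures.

Direct-runoff ordinates (Q − Q_b): 0.0, 93.0, 194.0, 441.0, 243.0, 134.0, 73.0, 40.0, 22.0, 12.0, 6.0, 3.0, 0.0 L/s.
ΣQ_DR = 1261 L/s.
With Δt = 1 h = 3600 s, V = ΣQ_DR · Δt = 1261 × 3600 = 4.54 × 10^6 L.

V ≈ 4.54 × 10^6 L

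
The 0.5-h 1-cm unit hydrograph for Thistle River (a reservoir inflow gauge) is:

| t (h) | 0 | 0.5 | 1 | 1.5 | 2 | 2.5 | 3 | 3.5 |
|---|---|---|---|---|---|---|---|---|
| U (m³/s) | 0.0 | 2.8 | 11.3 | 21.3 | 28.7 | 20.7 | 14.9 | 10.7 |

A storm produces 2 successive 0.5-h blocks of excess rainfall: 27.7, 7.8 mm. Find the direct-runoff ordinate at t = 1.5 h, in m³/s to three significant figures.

By discrete convolution, Q_j = Σ (P_i / 10 mm) · U_{j−i}.
At t = 1.5 h (j=3): Q = (27.7/10)·21.3 + (7.8/10)·11.3 = 67.8 m³/s.

Q ≈ 67.8 m³/s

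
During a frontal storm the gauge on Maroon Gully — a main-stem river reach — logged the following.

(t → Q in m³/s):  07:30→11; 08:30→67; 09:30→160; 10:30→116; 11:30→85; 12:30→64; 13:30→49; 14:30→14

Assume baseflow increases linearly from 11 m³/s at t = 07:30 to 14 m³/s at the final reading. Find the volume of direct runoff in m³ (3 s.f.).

Direct-runoff ordinates (Q − Q_b): 0.00, 55.57, 148.14, 103.71, 72.29, 50.86, 35.43, 0.00 m³/s.
ΣQ_DR = 466.0 m³/s.
With Δt = 1 h = 3600 s, V = ΣQ_DR · Δt = 466.0 × 3600 = 1.68 × 10^6 m³.

V ≈ 1.68 × 10^6 m³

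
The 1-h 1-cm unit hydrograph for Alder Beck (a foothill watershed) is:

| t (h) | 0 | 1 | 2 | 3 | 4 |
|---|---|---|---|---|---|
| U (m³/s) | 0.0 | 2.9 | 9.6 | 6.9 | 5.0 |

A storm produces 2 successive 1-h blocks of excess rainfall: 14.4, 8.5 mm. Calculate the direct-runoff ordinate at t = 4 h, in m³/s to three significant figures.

Q ≈ 13.1 m³/s

By discrete convolution, Q_j = Σ (P_i / 10 mm) · U_{j−i}.
At t = 4 h (j=4): Q = (14.4/10)·5.0 + (8.5/10)·6.9 = 13.1 m³/s.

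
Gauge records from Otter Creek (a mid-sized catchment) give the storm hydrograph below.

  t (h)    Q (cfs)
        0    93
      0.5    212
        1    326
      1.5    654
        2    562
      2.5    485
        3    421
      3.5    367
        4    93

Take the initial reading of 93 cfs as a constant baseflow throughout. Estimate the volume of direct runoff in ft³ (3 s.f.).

V ≈ 4.28 × 10^6 ft³

Direct-runoff ordinates (Q − Q_b): 0.0, 119.0, 233.0, 561.0, 469.0, 392.0, 328.0, 274.0, 0.0 cfs.
ΣQ_DR = 2376 cfs.
With Δt = 0.5 h = 1800 s, V = ΣQ_DR · Δt = 2376 × 1800 = 4.28 × 10^6 ft³.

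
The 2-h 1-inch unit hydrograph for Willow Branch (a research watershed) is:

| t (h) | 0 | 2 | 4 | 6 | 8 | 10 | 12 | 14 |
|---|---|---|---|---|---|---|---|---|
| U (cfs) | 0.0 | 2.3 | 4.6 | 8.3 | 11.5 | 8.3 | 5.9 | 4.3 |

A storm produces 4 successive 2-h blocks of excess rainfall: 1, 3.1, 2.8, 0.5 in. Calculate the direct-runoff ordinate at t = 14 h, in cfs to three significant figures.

Q ≈ 51.6 cfs

By discrete convolution, Q_j = Σ (P_i / 1 in) · U_{j−i}.
At t = 14 h (j=7): Q = (1/1)·4.3 + (3.1/1)·5.9 + (2.8/1)·8.3 + (0.5/1)·11.5 = 51.6 cfs.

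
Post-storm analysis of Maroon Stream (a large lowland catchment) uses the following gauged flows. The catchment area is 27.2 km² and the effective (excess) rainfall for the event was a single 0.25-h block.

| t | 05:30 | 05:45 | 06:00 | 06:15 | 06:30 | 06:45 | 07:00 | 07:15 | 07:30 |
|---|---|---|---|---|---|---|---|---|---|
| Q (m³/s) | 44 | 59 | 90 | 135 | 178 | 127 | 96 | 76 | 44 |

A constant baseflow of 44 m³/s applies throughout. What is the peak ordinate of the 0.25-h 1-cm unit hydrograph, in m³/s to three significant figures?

Direct runoff: 0.0, 15.0, 46.0, 91.0, 134.0, 83.0, 52.0, 32.0, 0.0 m³/s; ΣQ_DR = 453.0 m³/s, peak = 134.0 m³/s.
Runoff depth d = ΣQ_DR·Δt / A = 453.0 × 900 / (27.2 km²) = 14.99 mm.
The 1-cm UH is the DRH scaled by (10 mm)/d, so U_p = 134.0 × 10/14.99 = 89.4 m³/s.

U_p ≈ 89.4 m³/s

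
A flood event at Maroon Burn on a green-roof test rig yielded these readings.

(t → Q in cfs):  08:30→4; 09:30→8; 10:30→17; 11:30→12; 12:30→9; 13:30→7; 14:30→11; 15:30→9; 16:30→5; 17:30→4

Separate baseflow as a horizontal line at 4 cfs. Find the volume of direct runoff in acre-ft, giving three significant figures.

V ≈ 3.80 acre-ft

Direct-runoff ordinates (Q − Q_b): 0.0, 4.0, 13.0, 8.0, 5.0, 3.0, 7.0, 5.0, 1.0, 0.0 cfs.
ΣQ_DR = 46.00 cfs.
With Δt = 1 h = 3600 s, V = ΣQ_DR · Δt = 46.00 × 3600 = 1.66 × 10^5 ft³ = 3.80 acre-ft.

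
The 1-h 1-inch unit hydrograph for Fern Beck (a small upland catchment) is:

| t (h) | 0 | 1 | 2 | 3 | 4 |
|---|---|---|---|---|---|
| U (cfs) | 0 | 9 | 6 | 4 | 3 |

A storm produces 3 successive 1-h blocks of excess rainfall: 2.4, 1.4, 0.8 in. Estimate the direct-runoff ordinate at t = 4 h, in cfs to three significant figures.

By discrete convolution, Q_j = Σ (P_i / 1 in) · U_{j−i}.
At t = 4 h (j=4): Q = (2.4/1)·3 + (1.4/1)·4 + (0.8/1)·6 = 17.6 cfs.

Q ≈ 17.6 cfs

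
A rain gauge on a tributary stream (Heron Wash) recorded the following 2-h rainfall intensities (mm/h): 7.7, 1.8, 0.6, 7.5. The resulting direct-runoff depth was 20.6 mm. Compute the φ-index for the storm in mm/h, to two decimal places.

Only the 2 blocks with intensity above φ contribute runoff: 7.7, 7.5 mm/h.
Σ(I−φ)·Δt = d  ⇒  (7.7+7.5 − 2φ)·2 = 20.6
φ = (15.20 − 20.6/2) / 2 = 2.45 mm/h.

φ ≈ 2.45 mm/h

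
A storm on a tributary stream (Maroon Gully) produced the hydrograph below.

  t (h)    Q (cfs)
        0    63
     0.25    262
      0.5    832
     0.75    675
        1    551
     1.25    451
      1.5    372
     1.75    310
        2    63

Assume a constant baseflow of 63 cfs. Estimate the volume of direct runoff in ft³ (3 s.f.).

Direct-runoff ordinates (Q − Q_b): 0.0, 199.0, 769.0, 612.0, 488.0, 388.0, 309.0, 247.0, 0.0 cfs.
ΣQ_DR = 3012 cfs.
With Δt = 0.25 h = 900 s, V = ΣQ_DR · Δt = 3012 × 900 = 2.71 × 10^6 ft³.

V ≈ 2.71 × 10^6 ft³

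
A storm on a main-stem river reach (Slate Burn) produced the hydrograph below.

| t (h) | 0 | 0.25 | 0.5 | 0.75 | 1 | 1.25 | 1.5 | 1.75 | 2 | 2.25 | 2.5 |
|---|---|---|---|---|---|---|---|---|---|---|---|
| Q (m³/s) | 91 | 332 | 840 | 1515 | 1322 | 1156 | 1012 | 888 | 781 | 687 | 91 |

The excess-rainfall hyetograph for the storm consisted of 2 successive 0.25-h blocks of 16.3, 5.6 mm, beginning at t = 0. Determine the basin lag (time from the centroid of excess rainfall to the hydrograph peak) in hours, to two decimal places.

t_L ≈ 0.56 h

Centroid of excess rainfall: t_c = Σ P_i·t̄_i / ΣP_i = 0.1889 h (block centres at 0.125, 0.375 h).
Hydrograph peak occurs at t = 0.75 h, so basin lag t_L = 0.75 − 0.1889 = 0.56 h.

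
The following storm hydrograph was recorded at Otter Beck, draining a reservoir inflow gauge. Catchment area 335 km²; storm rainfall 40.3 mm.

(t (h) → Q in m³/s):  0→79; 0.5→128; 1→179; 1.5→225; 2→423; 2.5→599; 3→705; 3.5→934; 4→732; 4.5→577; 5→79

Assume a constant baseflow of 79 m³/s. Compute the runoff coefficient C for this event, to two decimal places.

ΣQ_DR = 3791 m³/s; V = ΣQ_DR·Δt = 6.824 × 10^6 m³.
Runoff depth d = V / A = 20.37 mm.
C = d / P = 20.37 / 40.3 = 0.51.

C ≈ 0.51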